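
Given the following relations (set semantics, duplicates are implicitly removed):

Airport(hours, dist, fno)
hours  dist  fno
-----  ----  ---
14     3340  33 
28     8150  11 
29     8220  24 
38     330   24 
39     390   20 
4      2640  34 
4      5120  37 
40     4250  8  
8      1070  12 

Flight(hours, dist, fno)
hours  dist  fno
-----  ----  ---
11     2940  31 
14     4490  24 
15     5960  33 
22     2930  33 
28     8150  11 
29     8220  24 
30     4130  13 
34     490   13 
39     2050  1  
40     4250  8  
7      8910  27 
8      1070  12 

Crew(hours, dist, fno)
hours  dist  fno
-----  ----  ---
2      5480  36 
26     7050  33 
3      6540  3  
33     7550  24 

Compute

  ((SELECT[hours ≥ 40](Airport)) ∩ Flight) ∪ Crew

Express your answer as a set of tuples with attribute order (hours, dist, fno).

{(2, 5480, 36), (26, 7050, 33), (3, 6540, 3), (33, 7550, 24), (40, 4250, 8)}

Apply σ_{hours ≥ 40}; surviving tuples: {(40, 4250, 8)}
Taking the intersection: {(40, 4250, 8)}
Taking the union: {(2, 5480, 36), (26, 7050, 33), (3, 6540, 3), (33, 7550, 24), (40, 4250, 8)}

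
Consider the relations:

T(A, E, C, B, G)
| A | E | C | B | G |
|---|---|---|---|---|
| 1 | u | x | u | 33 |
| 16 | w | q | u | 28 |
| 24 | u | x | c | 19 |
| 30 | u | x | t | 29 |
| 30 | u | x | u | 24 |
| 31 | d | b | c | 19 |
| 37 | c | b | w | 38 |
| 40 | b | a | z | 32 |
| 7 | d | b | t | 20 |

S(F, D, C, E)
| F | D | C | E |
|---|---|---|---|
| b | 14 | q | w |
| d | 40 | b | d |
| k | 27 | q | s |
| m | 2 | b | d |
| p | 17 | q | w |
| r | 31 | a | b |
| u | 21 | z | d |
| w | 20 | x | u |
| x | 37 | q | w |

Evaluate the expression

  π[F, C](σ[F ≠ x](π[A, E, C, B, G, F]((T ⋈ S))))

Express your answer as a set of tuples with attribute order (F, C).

Joining T and S on E, C yields {(1, u, x, u, 33, w, 20), (16, w, q, u, 28, b, 14), (16, w, q, u, 28, p, 17), (16, w, q, u, 28, x, 37), (24, u, x, c, 19, w, 20), (30, u, x, t, 29, w, 20), (30, u, x, u, 24, w, 20), (31, d, b, c, 19, d, 40), (31, d, b, c, 19, m, 2), (40, b, a, z, 32, r, 31), (7, d, b, t, 20, d, 40), (7, d, b, t, 20, m, 2)}.
π[A, E, C, B, G, F]: project onto (A, E, C, B, G, F) → {(1, u, x, u, 33, w), (16, w, q, u, 28, b), (16, w, q, u, 28, p), (16, w, q, u, 28, x), (24, u, x, c, 19, w), (30, u, x, t, 29, w), (30, u, x, u, 24, w), (31, d, b, c, 19, d), (31, d, b, c, 19, m), (40, b, a, z, 32, r), (7, d, b, t, 20, d), (7, d, b, t, 20, m)}
σ[F ≠ x]: keep tuples satisfying F ≠ x → {(1, u, x, u, 33, w), (16, w, q, u, 28, b), (16, w, q, u, 28, p), (24, u, x, c, 19, w), (30, u, x, t, 29, w), (30, u, x, u, 24, w), (31, d, b, c, 19, d), (31, d, b, c, 19, m), (40, b, a, z, 32, r), (7, d, b, t, 20, d), (7, d, b, t, 20, m)}
π[F, C]: project onto (F, C) (5 duplicate(s) eliminated) → {(b, q), (d, b), (m, b), (p, q), (r, a), (w, x)}

{(b, q), (d, b), (m, b), (p, q), (r, a), (w, x)}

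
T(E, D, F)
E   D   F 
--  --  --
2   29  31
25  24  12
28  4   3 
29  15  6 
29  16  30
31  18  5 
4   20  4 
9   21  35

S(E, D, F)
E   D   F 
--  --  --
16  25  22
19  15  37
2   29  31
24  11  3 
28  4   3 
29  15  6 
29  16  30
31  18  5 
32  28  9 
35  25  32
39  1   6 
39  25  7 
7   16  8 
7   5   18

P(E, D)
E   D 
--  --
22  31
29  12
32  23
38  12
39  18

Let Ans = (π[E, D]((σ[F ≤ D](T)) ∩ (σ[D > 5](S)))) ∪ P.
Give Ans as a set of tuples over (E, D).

Apply σ_{F ≤ D}; surviving tuples: {(25, 24, 12), (28, 4, 3), (29, 15, 6), (31, 18, 5), (4, 20, 4)}
Apply σ_{D > 5}; surviving tuples: {(16, 25, 22), (19, 15, 37), (2, 29, 31), (24, 11, 3), (29, 15, 6), (29, 16, 30), (31, 18, 5), (32, 28, 9), (35, 25, 32), (39, 25, 7), (7, 16, 8)}
Set intersection of the two operands is {(29, 15, 6), (31, 18, 5)}.
Keep only column(s) E, D: {(29, 15), (31, 18)}
Set union of the two operands is {(22, 31), (29, 12), (29, 15), (31, 18), (32, 23), (38, 12), (39, 18)}.

{(22, 31), (29, 12), (29, 15), (31, 18), (32, 23), (38, 12), (39, 18)}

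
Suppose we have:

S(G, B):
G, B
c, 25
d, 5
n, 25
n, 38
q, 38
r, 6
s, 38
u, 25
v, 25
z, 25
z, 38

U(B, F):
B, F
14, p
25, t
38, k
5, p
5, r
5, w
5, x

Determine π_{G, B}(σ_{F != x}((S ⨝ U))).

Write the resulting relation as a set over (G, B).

Natural join on B: {(c, 25, t), (d, 5, p), (d, 5, r), (d, 5, w), (d, 5, x), (n, 25, t), (n, 38, k), (q, 38, k), (s, 38, k), (u, 25, t), (v, 25, t), (z, 25, t), (z, 38, k)}
σ[F != x]: keep tuples satisfying F != x → {(c, 25, t), (d, 5, p), (d, 5, r), (d, 5, w), (n, 25, t), (n, 38, k), (q, 38, k), (s, 38, k), (u, 25, t), (v, 25, t), (z, 25, t), (z, 38, k)}
π_{G, B} gives {(c, 25), (d, 5), (n, 25), (n, 38), (q, 38), (s, 38), (u, 25), (v, 25), (z, 25), (z, 38)} (2 duplicate(s) eliminated).

{(c, 25), (d, 5), (n, 25), (n, 38), (q, 38), (s, 38), (u, 25), (v, 25), (z, 25), (z, 38)}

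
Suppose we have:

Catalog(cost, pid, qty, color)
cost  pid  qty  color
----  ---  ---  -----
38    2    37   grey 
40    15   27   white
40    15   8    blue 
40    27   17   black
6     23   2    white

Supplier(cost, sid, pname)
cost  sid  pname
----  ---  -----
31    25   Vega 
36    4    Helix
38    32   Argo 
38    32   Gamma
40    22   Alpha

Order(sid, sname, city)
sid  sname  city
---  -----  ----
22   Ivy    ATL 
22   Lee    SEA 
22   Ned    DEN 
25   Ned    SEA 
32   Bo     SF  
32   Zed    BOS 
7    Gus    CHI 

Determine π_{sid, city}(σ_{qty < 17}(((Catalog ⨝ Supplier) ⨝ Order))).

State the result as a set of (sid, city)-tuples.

Catalog ⋈ Supplier (natural join on cost): {(38, 2, 37, grey, 32, Argo), (38, 2, 37, grey, 32, Gamma), (40, 15, 27, white, 22, Alpha), (40, 15, 8, blue, 22, Alpha), (40, 27, 17, black, 22, Alpha)}
(Catalog ⨝ Supplier) ⋈ Order (natural join on sid): {(38, 2, 37, grey, 32, Argo, Bo, SF), (38, 2, 37, grey, 32, Argo, Zed, BOS), (38, 2, 37, grey, 32, Gamma, Bo, SF), (38, 2, 37, grey, 32, Gamma, Zed, BOS), (40, 15, 27, white, 22, Alpha, Ivy, ATL), (40, 15, 27, white, 22, Alpha, Lee, SEA), (40, 15, 27, white, 22, Alpha, Ned, DEN), (40, 15, 8, blue, 22, Alpha, Ivy, ATL), (40, 15, 8, blue, 22, Alpha, Lee, SEA), (40, 15, 8, blue, 22, Alpha, Ned, DEN), (40, 27, 17, black, 22, Alpha, Ivy, ATL), (40, 27, 17, black, 22, Alpha, Lee, SEA), (40, 27, 17, black, 22, Alpha, Ned, DEN)}
Filtering on qty < 17 leaves {(40, 15, 8, blue, 22, Alpha, Ivy, ATL), (40, 15, 8, blue, 22, Alpha, Lee, SEA), (40, 15, 8, blue, 22, Alpha, Ned, DEN)}.
Projecting to sid, city: {(22, ATL), (22, DEN), (22, SEA)}

{(22, ATL), (22, DEN), (22, SEA)}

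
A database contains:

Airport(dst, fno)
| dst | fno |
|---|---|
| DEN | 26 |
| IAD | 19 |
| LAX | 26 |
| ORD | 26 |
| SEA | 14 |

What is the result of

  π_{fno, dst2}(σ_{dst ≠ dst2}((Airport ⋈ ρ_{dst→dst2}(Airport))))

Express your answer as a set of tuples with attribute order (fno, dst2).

ρ[dst→dst2]: schema becomes (dst2, fno); tuples unchanged.
Natural join on fno: {(DEN, 26, DEN), (DEN, 26, LAX), (DEN, 26, ORD), (IAD, 19, IAD), (LAX, 26, DEN), (LAX, 26, LAX), (LAX, 26, ORD), (ORD, 26, DEN), (ORD, 26, LAX), (ORD, 26, ORD), (SEA, 14, SEA)}
Filtering on dst ≠ dst2 leaves {(DEN, 26, LAX), (DEN, 26, ORD), (LAX, 26, DEN), (LAX, 26, ORD), (ORD, 26, DEN), (ORD, 26, LAX)}.
Keep only column(s) fno, dst2 (3 duplicate(s) eliminated): {(26, DEN), (26, LAX), (26, ORD)}

{(26, DEN), (26, LAX), (26, ORD)}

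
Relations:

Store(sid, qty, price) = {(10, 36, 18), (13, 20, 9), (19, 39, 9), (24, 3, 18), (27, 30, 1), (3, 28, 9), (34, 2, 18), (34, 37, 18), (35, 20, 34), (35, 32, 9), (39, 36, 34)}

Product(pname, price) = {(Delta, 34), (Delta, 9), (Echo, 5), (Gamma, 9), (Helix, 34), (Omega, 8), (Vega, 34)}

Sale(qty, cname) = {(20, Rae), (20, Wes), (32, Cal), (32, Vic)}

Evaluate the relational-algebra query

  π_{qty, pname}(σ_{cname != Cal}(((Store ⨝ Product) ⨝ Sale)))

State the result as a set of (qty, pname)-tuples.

Store ⋈ Product (natural join on price): {(13, 20, 9, Delta), (13, 20, 9, Gamma), (19, 39, 9, Delta), (19, 39, 9, Gamma), (3, 28, 9, Delta), (3, 28, 9, Gamma), (35, 20, 34, Delta), (35, 20, 34, Helix), (35, 20, 34, Vega), (35, 32, 9, Delta), (35, 32, 9, Gamma), (39, 36, 34, Delta), (39, 36, 34, Helix), (39, 36, 34, Vega)}
(Store ⨝ Product) ⋈ Sale (natural join on qty): {(13, 20, 9, Delta, Rae), (13, 20, 9, Delta, Wes), (13, 20, 9, Gamma, Rae), (13, 20, 9, Gamma, Wes), (35, 20, 34, Delta, Rae), (35, 20, 34, Delta, Wes), (35, 20, 34, Helix, Rae), (35, 20, 34, Helix, Wes), (35, 20, 34, Vega, Rae), (35, 20, 34, Vega, Wes), (35, 32, 9, Delta, Cal), (35, 32, 9, Delta, Vic), (35, 32, 9, Gamma, Cal), (35, 32, 9, Gamma, Vic)}
σ[cname != Cal]: keep tuples satisfying cname != Cal → {(13, 20, 9, Delta, Rae), (13, 20, 9, Delta, Wes), (13, 20, 9, Gamma, Rae), (13, 20, 9, Gamma, Wes), (35, 20, 34, Delta, Rae), (35, 20, 34, Delta, Wes), (35, 20, 34, Helix, Rae), (35, 20, 34, Helix, Wes), (35, 20, 34, Vega, Rae), (35, 20, 34, Vega, Wes), (35, 32, 9, Delta, Vic), (35, 32, 9, Gamma, Vic)}
Projecting to qty, pname (6 duplicate(s) eliminated): {(20, Delta), (20, Gamma), (20, Helix), (20, Vega), (32, Delta), (32, Gamma)}

{(20, Delta), (20, Gamma), (20, Helix), (20, Vega), (32, Delta), (32, Gamma)}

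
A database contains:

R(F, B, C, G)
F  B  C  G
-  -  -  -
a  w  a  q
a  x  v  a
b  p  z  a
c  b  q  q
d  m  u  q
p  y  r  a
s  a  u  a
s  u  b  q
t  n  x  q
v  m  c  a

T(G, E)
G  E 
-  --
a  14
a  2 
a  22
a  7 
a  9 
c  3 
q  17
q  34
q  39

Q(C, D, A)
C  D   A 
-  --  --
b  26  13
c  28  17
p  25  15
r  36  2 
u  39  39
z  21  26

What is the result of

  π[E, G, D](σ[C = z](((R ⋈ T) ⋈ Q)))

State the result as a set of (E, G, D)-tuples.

Natural join on G: {(a, w, a, q, 17), (a, w, a, q, 34), (a, w, a, q, 39), (a, x, v, a, 14), (a, x, v, a, 2), (a, x, v, a, 22), (a, x, v, a, 7), (a, x, v, a, 9), (b, p, z, a, 14), (b, p, z, a, 2), (b, p, z, a, 22), (b, p, z, a, 7), (b, p, z, a, 9), (c, b, q, q, 17), (c, b, q, q, 34), (c, b, q, q, 39), (d, m, u, q, 17), (d, m, u, q, 34), (d, m, u, q, 39), (p, y, r, a, 14), (p, y, r, a, 2), (p, y, r, a, 22), (p, y, r, a, 7), (p, y, r, a, 9), (s, a, u, a, 14), (s, a, u, a, 2), (s, a, u, a, 22), (s, a, u, a, 7), (s, a, u, a, 9), (s, u, b, q, 17), (s, u, b, q, 34), (s, u, b, q, 39), (t, n, x, q, 17), (t, n, x, q, 34), (t, n, x, q, 39), (v, m, c, a, 14), (v, m, c, a, 2), (v, m, c, a, 22), (v, m, c, a, 7), (v, m, c, a, 9)}
Natural join on C: {(b, p, z, a, 14, 21, 26), (b, p, z, a, 2, 21, 26), (b, p, z, a, 22, 21, 26), (b, p, z, a, 7, 21, 26), (b, p, z, a, 9, 21, 26), (d, m, u, q, 17, 39, 39), (d, m, u, q, 34, 39, 39), (d, m, u, q, 39, 39, 39), (p, y, r, a, 14, 36, 2), (p, y, r, a, 2, 36, 2), (p, y, r, a, 22, 36, 2), (p, y, r, a, 7, 36, 2), (p, y, r, a, 9, 36, 2), (s, a, u, a, 14, 39, 39), (s, a, u, a, 2, 39, 39), (s, a, u, a, 22, 39, 39), (s, a, u, a, 7, 39, 39), (s, a, u, a, 9, 39, 39), (s, u, b, q, 17, 26, 13), (s, u, b, q, 34, 26, 13), (s, u, b, q, 39, 26, 13), (v, m, c, a, 14, 28, 17), (v, m, c, a, 2, 28, 17), (v, m, c, a, 22, 28, 17), (v, m, c, a, 7, 28, 17), (v, m, c, a, 9, 28, 17)}
σ[C = z]: keep tuples satisfying C = z → {(b, p, z, a, 14, 21, 26), (b, p, z, a, 2, 21, 26), (b, p, z, a, 22, 21, 26), (b, p, z, a, 7, 21, 26), (b, p, z, a, 9, 21, 26)}
Projecting to E, G, D: {(14, a, 21), (2, a, 21), (22, a, 21), (7, a, 21), (9, a, 21)}

{(14, a, 21), (2, a, 21), (22, a, 21), (7, a, 21), (9, a, 21)}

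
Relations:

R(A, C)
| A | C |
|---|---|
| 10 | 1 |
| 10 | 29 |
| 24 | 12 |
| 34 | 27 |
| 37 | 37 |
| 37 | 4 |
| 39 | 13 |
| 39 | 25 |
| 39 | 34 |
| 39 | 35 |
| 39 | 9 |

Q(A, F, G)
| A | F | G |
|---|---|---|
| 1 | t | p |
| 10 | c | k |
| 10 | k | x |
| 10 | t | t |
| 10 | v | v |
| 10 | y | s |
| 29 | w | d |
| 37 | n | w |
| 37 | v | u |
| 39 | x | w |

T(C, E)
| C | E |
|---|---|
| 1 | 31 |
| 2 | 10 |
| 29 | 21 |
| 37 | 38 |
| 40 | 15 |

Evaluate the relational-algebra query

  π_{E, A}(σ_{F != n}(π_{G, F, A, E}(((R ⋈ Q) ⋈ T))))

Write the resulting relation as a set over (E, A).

{(21, 10), (31, 10), (38, 37)}

Natural join on A: {(10, 1, c, k), (10, 1, k, x), (10, 1, t, t), (10, 1, v, v), (10, 1, y, s), (10, 29, c, k), (10, 29, k, x), (10, 29, t, t), (10, 29, v, v), (10, 29, y, s), (37, 37, n, w), (37, 37, v, u), (37, 4, n, w), (37, 4, v, u), (39, 13, x, w), (39, 25, x, w), (39, 34, x, w), (39, 35, x, w), (39, 9, x, w)}
Natural join on C: {(10, 1, c, k, 31), (10, 1, k, x, 31), (10, 1, t, t, 31), (10, 1, v, v, 31), (10, 1, y, s, 31), (10, 29, c, k, 21), (10, 29, k, x, 21), (10, 29, t, t, 21), (10, 29, v, v, 21), (10, 29, y, s, 21), (37, 37, n, w, 38), (37, 37, v, u, 38)}
π[G, F, A, E]: project onto (G, F, A, E) → {(k, c, 10, 21), (k, c, 10, 31), (s, y, 10, 21), (s, y, 10, 31), (t, t, 10, 21), (t, t, 10, 31), (u, v, 37, 38), (v, v, 10, 21), (v, v, 10, 31), (w, n, 37, 38), (x, k, 10, 21), (x, k, 10, 31)}
Apply σ_{F != n}; surviving tuples: {(k, c, 10, 21), (k, c, 10, 31), (s, y, 10, 21), (s, y, 10, 31), (t, t, 10, 21), (t, t, 10, 31), (u, v, 37, 38), (v, v, 10, 21), (v, v, 10, 31), (x, k, 10, 21), (x, k, 10, 31)}
π[E, A]: project onto (E, A) (8 duplicate(s) eliminated) → {(21, 10), (31, 10), (38, 37)}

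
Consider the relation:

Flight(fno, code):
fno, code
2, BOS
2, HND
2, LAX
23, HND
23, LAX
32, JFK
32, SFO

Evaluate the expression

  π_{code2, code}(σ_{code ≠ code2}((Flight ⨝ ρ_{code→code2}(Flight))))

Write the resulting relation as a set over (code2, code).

{(BOS, HND), (BOS, LAX), (HND, BOS), (HND, LAX), (JFK, SFO), (LAX, BOS), (LAX, HND), (SFO, JFK)}

ρ[code→code2]: schema becomes (fno, code2); tuples unchanged.
Joining Flight and ρ_{code→code2}(Flight) on fno yields {(2, BOS, BOS), (2, BOS, HND), (2, BOS, LAX), (2, HND, BOS), (2, HND, HND), (2, HND, LAX), (2, LAX, BOS), (2, LAX, HND), (2, LAX, LAX), (23, HND, HND), (23, HND, LAX), (23, LAX, HND), (23, LAX, LAX), (32, JFK, JFK), (32, JFK, SFO), (32, SFO, JFK), (32, SFO, SFO)}.
σ[code ≠ code2]: keep tuples satisfying code ≠ code2 → {(2, BOS, HND), (2, BOS, LAX), (2, HND, BOS), (2, HND, LAX), (2, LAX, BOS), (2, LAX, HND), (23, HND, LAX), (23, LAX, HND), (32, JFK, SFO), (32, SFO, JFK)}
π_{code2, code} gives {(BOS, HND), (BOS, LAX), (HND, BOS), (HND, LAX), (JFK, SFO), (LAX, BOS), (LAX, HND), (SFO, JFK)} (2 duplicate(s) eliminated).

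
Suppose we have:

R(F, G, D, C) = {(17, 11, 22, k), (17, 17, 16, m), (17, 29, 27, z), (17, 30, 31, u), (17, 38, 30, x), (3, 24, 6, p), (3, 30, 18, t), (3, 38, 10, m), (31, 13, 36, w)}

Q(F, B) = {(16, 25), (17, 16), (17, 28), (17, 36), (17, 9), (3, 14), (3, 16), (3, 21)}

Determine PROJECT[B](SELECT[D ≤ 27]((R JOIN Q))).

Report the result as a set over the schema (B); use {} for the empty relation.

{14, 16, 21, 28, 36, 9}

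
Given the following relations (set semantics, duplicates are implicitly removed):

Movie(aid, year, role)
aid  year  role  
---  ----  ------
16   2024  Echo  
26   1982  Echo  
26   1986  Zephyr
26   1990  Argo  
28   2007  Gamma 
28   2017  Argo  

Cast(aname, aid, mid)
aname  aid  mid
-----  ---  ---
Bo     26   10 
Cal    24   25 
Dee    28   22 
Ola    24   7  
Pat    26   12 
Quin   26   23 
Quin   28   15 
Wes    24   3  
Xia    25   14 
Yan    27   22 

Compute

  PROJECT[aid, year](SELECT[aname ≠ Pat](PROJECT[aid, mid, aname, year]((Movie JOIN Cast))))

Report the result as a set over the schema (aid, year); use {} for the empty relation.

Joining Movie and Cast on aid yields {(26, 1982, Echo, Bo, 10), (26, 1982, Echo, Pat, 12), (26, 1982, Echo, Quin, 23), (26, 1986, Zephyr, Bo, 10), (26, 1986, Zephyr, Pat, 12), (26, 1986, Zephyr, Quin, 23), (26, 1990, Argo, Bo, 10), (26, 1990, Argo, Pat, 12), (26, 1990, Argo, Quin, 23), (28, 2007, Gamma, Dee, 22), (28, 2007, Gamma, Quin, 15), (28, 2017, Argo, Dee, 22), (28, 2017, Argo, Quin, 15)}.
π[aid, mid, aname, year]: project onto (aid, mid, aname, year) → {(26, 10, Bo, 1982), (26, 10, Bo, 1986), (26, 10, Bo, 1990), (26, 12, Pat, 1982), (26, 12, Pat, 1986), (26, 12, Pat, 1990), (26, 23, Quin, 1982), (26, 23, Quin, 1986), (26, 23, Quin, 1990), (28, 15, Quin, 2007), (28, 15, Quin, 2017), (28, 22, Dee, 2007), (28, 22, Dee, 2017)}
Selection aname ≠ Pat: {(26, 10, Bo, 1982), (26, 10, Bo, 1986), (26, 10, Bo, 1990), (26, 23, Quin, 1982), (26, 23, Quin, 1986), (26, 23, Quin, 1990), (28, 15, Quin, 2007), (28, 15, Quin, 2017), (28, 22, Dee, 2007), (28, 22, Dee, 2017)}
π[aid, year]: project onto (aid, year) (5 duplicate(s) eliminated) → {(26, 1982), (26, 1986), (26, 1990), (28, 2007), (28, 2017)}

{(26, 1982), (26, 1986), (26, 1990), (28, 2007), (28, 2017)}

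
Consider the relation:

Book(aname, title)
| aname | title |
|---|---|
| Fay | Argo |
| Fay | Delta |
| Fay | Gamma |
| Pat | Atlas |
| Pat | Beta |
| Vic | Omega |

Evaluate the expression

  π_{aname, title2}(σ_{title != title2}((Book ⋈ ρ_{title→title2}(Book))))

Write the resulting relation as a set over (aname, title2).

{(Fay, Argo), (Fay, Delta), (Fay, Gamma), (Pat, Atlas), (Pat, Beta)}

ρ[title→title2]: schema becomes (aname, title2); tuples unchanged.
Natural join on aname: {(Fay, Argo, Argo), (Fay, Argo, Delta), (Fay, Argo, Gamma), (Fay, Delta, Argo), (Fay, Delta, Delta), (Fay, Delta, Gamma), (Fay, Gamma, Argo), (Fay, Gamma, Delta), (Fay, Gamma, Gamma), (Pat, Atlas, Atlas), (Pat, Atlas, Beta), (Pat, Beta, Atlas), (Pat, Beta, Beta), (Vic, Omega, Omega)}
Apply σ_{title != title2}; surviving tuples: {(Fay, Argo, Delta), (Fay, Argo, Gamma), (Fay, Delta, Argo), (Fay, Delta, Gamma), (Fay, Gamma, Argo), (Fay, Gamma, Delta), (Pat, Atlas, Beta), (Pat, Beta, Atlas)}
Projecting to aname, title2 (3 duplicate(s) eliminated): {(Fay, Argo), (Fay, Delta), (Fay, Gamma), (Pat, Atlas), (Pat, Beta)}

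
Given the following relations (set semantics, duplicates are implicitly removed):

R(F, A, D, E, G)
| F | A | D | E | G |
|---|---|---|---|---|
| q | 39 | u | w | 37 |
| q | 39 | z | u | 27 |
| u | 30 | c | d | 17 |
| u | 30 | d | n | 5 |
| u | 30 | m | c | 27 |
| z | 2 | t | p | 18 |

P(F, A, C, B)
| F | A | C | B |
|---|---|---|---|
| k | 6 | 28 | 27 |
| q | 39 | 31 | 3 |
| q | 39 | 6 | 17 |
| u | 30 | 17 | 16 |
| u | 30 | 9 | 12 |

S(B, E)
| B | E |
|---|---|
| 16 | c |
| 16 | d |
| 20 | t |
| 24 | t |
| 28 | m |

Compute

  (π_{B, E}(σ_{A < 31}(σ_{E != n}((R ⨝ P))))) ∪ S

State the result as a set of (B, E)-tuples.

{(12, c), (12, d), (16, c), (16, d), (20, t), (24, t), (28, m)}

R ⋈ P (natural join on F, A): {(q, 39, u, w, 37, 31, 3), (q, 39, u, w, 37, 6, 17), (q, 39, z, u, 27, 31, 3), (q, 39, z, u, 27, 6, 17), (u, 30, c, d, 17, 17, 16), (u, 30, c, d, 17, 9, 12), (u, 30, d, n, 5, 17, 16), (u, 30, d, n, 5, 9, 12), (u, 30, m, c, 27, 17, 16), (u, 30, m, c, 27, 9, 12)}
Apply σ_{E != n}; surviving tuples: {(q, 39, u, w, 37, 31, 3), (q, 39, u, w, 37, 6, 17), (q, 39, z, u, 27, 31, 3), (q, 39, z, u, 27, 6, 17), (u, 30, c, d, 17, 17, 16), (u, 30, c, d, 17, 9, 12), (u, 30, m, c, 27, 17, 16), (u, 30, m, c, 27, 9, 12)}
Apply σ_{A < 31}; surviving tuples: {(u, 30, c, d, 17, 17, 16), (u, 30, c, d, 17, 9, 12), (u, 30, m, c, 27, 17, 16), (u, 30, m, c, 27, 9, 12)}
Keep only column(s) B, E: {(12, c), (12, d), (16, c), (16, d)}
Set union of the two operands is {(12, c), (12, d), (16, c), (16, d), (20, t), (24, t), (28, m)}.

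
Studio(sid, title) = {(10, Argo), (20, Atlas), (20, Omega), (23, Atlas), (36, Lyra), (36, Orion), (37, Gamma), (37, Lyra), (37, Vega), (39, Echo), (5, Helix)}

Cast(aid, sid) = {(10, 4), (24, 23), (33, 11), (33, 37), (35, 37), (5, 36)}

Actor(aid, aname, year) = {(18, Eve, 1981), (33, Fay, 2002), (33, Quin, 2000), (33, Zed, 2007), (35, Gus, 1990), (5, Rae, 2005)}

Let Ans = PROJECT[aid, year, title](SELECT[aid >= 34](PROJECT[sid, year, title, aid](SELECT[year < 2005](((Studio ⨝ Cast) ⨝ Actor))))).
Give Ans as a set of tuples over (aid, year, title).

Joining Studio and Cast on sid yields {(23, Atlas, 24), (36, Lyra, 5), (36, Orion, 5), (37, Gamma, 33), (37, Gamma, 35), (37, Lyra, 33), (37, Lyra, 35), (37, Vega, 33), (37, Vega, 35)}.
Joining (Studio ⨝ Cast) and Actor on aid yields {(36, Lyra, 5, Rae, 2005), (36, Orion, 5, Rae, 2005), (37, Gamma, 33, Fay, 2002), (37, Gamma, 33, Quin, 2000), (37, Gamma, 33, Zed, 2007), (37, Gamma, 35, Gus, 1990), (37, Lyra, 33, Fay, 2002), (37, Lyra, 33, Quin, 2000), (37, Lyra, 33, Zed, 2007), (37, Lyra, 35, Gus, 1990), (37, Vega, 33, Fay, 2002), (37, Vega, 33, Quin, 2000), (37, Vega, 33, Zed, 2007), (37, Vega, 35, Gus, 1990)}.
Filtering on year < 2005 leaves {(37, Gamma, 33, Fay, 2002), (37, Gamma, 33, Quin, 2000), (37, Gamma, 35, Gus, 1990), (37, Lyra, 33, Fay, 2002), (37, Lyra, 33, Quin, 2000), (37, Lyra, 35, Gus, 1990), (37, Vega, 33, Fay, 2002), (37, Vega, 33, Quin, 2000), (37, Vega, 35, Gus, 1990)}.
Keep only column(s) sid, year, title, aid: {(37, 1990, Gamma, 35), (37, 1990, Lyra, 35), (37, 1990, Vega, 35), (37, 2000, Gamma, 33), (37, 2000, Lyra, 33), (37, 2000, Vega, 33), (37, 2002, Gamma, 33), (37, 2002, Lyra, 33), (37, 2002, Vega, 33)}
Filtering on aid >= 34 leaves {(37, 1990, Gamma, 35), (37, 1990, Lyra, 35), (37, 1990, Vega, 35)}.
Keep only column(s) aid, year, title: {(35, 1990, Gamma), (35, 1990, Lyra), (35, 1990, Vega)}

{(35, 1990, Gamma), (35, 1990, Lyra), (35, 1990, Vega)}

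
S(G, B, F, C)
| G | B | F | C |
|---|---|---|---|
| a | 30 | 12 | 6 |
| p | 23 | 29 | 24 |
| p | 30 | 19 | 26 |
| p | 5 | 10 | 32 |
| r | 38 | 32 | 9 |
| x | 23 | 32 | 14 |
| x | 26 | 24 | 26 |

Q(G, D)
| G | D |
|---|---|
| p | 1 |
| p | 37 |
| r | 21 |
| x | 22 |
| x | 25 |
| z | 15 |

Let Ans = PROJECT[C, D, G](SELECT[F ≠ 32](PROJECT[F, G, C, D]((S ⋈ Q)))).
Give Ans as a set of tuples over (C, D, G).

{(24, 1, p), (24, 37, p), (26, 1, p), (26, 22, x), (26, 25, x), (26, 37, p), (32, 1, p), (32, 37, p)}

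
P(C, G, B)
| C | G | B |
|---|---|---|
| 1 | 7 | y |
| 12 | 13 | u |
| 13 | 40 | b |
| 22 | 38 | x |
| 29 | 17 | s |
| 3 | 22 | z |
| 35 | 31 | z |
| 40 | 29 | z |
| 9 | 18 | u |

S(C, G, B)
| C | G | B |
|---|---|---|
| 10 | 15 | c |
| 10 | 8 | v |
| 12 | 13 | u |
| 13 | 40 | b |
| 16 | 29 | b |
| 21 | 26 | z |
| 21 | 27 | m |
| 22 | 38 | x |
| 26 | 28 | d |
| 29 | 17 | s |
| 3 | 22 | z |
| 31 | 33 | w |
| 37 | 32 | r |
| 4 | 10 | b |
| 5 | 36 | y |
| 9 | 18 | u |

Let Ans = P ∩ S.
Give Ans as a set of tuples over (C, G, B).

{(12, 13, u), (13, 40, b), (22, 38, x), (29, 17, s), (3, 22, z), (9, 18, u)}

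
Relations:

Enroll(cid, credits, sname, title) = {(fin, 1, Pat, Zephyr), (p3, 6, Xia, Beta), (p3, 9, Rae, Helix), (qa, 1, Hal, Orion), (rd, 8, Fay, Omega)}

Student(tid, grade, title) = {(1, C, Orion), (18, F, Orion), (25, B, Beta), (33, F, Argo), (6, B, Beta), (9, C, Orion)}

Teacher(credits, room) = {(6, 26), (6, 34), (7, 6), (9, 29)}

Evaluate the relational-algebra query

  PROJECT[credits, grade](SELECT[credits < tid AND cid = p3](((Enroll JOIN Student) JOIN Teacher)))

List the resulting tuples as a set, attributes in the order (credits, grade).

{(6, B)}

Natural join on title: {(p3, 6, Xia, Beta, 25, B), (p3, 6, Xia, Beta, 6, B), (qa, 1, Hal, Orion, 1, C), (qa, 1, Hal, Orion, 18, F), (qa, 1, Hal, Orion, 9, C)}
Natural join on credits: {(p3, 6, Xia, Beta, 25, B, 26), (p3, 6, Xia, Beta, 25, B, 34), (p3, 6, Xia, Beta, 6, B, 26), (p3, 6, Xia, Beta, 6, B, 34)}
Apply σ_{credits < tid AND cid = p3}; surviving tuples: {(p3, 6, Xia, Beta, 25, B, 26), (p3, 6, Xia, Beta, 25, B, 34)}
Projecting to credits, grade (1 duplicate(s) eliminated): {(6, B)}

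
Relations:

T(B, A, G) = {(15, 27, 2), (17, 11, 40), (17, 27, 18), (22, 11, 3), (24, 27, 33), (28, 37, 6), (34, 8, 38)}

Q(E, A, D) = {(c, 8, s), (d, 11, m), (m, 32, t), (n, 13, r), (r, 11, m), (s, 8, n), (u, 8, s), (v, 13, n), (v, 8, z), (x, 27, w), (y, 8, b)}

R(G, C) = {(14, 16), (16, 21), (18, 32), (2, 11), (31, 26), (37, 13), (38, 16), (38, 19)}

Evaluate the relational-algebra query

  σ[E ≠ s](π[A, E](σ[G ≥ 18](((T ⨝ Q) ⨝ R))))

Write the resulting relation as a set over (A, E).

{(27, x), (8, c), (8, u), (8, v), (8, y)}

Joining T and Q on A yields {(15, 27, 2, x, w), (17, 11, 40, d, m), (17, 11, 40, r, m), (17, 27, 18, x, w), (22, 11, 3, d, m), (22, 11, 3, r, m), (24, 27, 33, x, w), (34, 8, 38, c, s), (34, 8, 38, s, n), (34, 8, 38, u, s), (34, 8, 38, v, z), (34, 8, 38, y, b)}.
Joining (T ⨝ Q) and R on G yields {(15, 27, 2, x, w, 11), (17, 27, 18, x, w, 32), (34, 8, 38, c, s, 16), (34, 8, 38, c, s, 19), (34, 8, 38, s, n, 16), (34, 8, 38, s, n, 19), (34, 8, 38, u, s, 16), (34, 8, 38, u, s, 19), (34, 8, 38, v, z, 16), (34, 8, 38, v, z, 19), (34, 8, 38, y, b, 16), (34, 8, 38, y, b, 19)}.
Selection G ≥ 18: {(17, 27, 18, x, w, 32), (34, 8, 38, c, s, 16), (34, 8, 38, c, s, 19), (34, 8, 38, s, n, 16), (34, 8, 38, s, n, 19), (34, 8, 38, u, s, 16), (34, 8, 38, u, s, 19), (34, 8, 38, v, z, 16), (34, 8, 38, v, z, 19), (34, 8, 38, y, b, 16), (34, 8, 38, y, b, 19)}
π_{A, E} gives {(27, x), (8, c), (8, s), (8, u), (8, v), (8, y)} (5 duplicate(s) eliminated).
Selection E ≠ s: {(27, x), (8, c), (8, u), (8, v), (8, y)}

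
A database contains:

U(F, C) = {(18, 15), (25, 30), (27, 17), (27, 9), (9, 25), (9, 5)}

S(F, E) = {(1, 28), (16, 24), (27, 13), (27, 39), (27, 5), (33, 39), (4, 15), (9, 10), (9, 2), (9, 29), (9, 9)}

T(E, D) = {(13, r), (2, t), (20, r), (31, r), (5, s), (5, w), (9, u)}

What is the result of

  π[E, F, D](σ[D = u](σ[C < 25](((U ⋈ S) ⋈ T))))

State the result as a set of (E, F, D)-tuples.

{(9, 9, u)}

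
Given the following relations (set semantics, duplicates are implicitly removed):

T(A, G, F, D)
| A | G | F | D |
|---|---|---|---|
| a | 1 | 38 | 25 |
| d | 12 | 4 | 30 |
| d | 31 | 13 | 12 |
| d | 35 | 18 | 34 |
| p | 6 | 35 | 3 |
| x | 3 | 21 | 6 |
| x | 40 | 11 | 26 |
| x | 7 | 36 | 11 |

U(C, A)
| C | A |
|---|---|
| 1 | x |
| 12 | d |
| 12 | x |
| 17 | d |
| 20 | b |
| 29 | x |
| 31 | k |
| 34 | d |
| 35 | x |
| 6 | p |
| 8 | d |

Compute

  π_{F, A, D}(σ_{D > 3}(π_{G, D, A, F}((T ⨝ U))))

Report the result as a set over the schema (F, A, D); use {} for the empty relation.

{(11, x, 26), (13, d, 12), (18, d, 34), (21, x, 6), (36, x, 11), (4, d, 30)}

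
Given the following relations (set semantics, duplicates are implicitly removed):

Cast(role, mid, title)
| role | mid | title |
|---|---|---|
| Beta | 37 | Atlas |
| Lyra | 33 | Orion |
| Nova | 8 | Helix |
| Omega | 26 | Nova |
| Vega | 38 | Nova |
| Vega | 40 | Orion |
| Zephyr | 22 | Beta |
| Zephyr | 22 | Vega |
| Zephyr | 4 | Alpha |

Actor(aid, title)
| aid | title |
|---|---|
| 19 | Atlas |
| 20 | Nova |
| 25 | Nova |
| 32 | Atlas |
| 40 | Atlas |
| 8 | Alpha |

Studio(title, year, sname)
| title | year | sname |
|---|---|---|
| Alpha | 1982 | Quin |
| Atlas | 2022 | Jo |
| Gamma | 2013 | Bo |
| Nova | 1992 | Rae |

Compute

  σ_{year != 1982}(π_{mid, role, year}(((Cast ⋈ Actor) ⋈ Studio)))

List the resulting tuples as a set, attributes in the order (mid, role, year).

{(26, Omega, 1992), (37, Beta, 2022), (38, Vega, 1992)}

Joining Cast and Actor on title yields {(Beta, 37, Atlas, 19), (Beta, 37, Atlas, 32), (Beta, 37, Atlas, 40), (Omega, 26, Nova, 20), (Omega, 26, Nova, 25), (Vega, 38, Nova, 20), (Vega, 38, Nova, 25), (Zephyr, 4, Alpha, 8)}.
Joining (Cast ⋈ Actor) and Studio on title yields {(Beta, 37, Atlas, 19, 2022, Jo), (Beta, 37, Atlas, 32, 2022, Jo), (Beta, 37, Atlas, 40, 2022, Jo), (Omega, 26, Nova, 20, 1992, Rae), (Omega, 26, Nova, 25, 1992, Rae), (Vega, 38, Nova, 20, 1992, Rae), (Vega, 38, Nova, 25, 1992, Rae), (Zephyr, 4, Alpha, 8, 1982, Quin)}.
π[mid, role, year]: project onto (mid, role, year) (4 duplicate(s) eliminated) → {(26, Omega, 1992), (37, Beta, 2022), (38, Vega, 1992), (4, Zephyr, 1982)}
σ[year != 1982]: keep tuples satisfying year != 1982 → {(26, Omega, 1992), (37, Beta, 2022), (38, Vega, 1992)}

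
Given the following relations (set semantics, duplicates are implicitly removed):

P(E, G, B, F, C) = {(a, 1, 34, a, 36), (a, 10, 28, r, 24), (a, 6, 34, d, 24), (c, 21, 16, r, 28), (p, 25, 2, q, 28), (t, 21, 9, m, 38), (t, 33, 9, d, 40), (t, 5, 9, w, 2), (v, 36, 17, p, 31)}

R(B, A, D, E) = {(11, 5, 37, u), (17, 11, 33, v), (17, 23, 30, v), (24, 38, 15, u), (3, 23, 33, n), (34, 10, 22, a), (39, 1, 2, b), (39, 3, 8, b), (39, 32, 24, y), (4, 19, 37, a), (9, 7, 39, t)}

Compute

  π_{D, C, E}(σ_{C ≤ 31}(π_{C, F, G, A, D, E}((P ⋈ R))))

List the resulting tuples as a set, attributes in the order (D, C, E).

{(22, 24, a), (30, 31, v), (33, 31, v), (39, 2, t)}

Natural join on E, B: {(a, 1, 34, a, 36, 10, 22), (a, 6, 34, d, 24, 10, 22), (t, 21, 9, m, 38, 7, 39), (t, 33, 9, d, 40, 7, 39), (t, 5, 9, w, 2, 7, 39), (v, 36, 17, p, 31, 11, 33), (v, 36, 17, p, 31, 23, 30)}
π_{C, F, G, A, D, E} gives {(2, w, 5, 7, 39, t), (24, d, 6, 10, 22, a), (31, p, 36, 11, 33, v), (31, p, 36, 23, 30, v), (36, a, 1, 10, 22, a), (38, m, 21, 7, 39, t), (40, d, 33, 7, 39, t)}.
σ[C ≤ 31]: keep tuples satisfying C ≤ 31 → {(2, w, 5, 7, 39, t), (24, d, 6, 10, 22, a), (31, p, 36, 11, 33, v), (31, p, 36, 23, 30, v)}
π_{D, C, E} gives {(22, 24, a), (30, 31, v), (33, 31, v), (39, 2, t)}.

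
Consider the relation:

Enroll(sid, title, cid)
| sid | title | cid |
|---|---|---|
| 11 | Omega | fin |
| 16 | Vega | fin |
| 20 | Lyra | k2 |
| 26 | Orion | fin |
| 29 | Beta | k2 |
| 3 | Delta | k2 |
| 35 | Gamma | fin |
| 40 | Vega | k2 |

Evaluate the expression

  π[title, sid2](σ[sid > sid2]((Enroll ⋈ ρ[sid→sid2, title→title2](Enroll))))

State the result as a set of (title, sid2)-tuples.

{(Beta, 20), (Beta, 3), (Gamma, 11), (Gamma, 16), (Gamma, 26), (Lyra, 3), (Orion, 11), (Orion, 16), (Vega, 11), (Vega, 20), (Vega, 29), (Vega, 3)}

ρ[sid→sid2, title→title2]: schema becomes (sid2, title2, cid); tuples unchanged.
Enroll ⋈ ρ[sid→sid2, title→title2](Enroll) (natural join on cid): {(11, Omega, fin, 11, Omega), (11, Omega, fin, 16, Vega), (11, Omega, fin, 26, Orion), (11, Omega, fin, 35, Gamma), (16, Vega, fin, 11, Omega), (16, Vega, fin, 16, Vega), (16, Vega, fin, 26, Orion), (16, Vega, fin, 35, Gamma), (20, Lyra, k2, 20, Lyra), (20, Lyra, k2, 29, Beta), (20, Lyra, k2, 3, Delta), (20, Lyra, k2, 40, Vega), (26, Orion, fin, 11, Omega), (26, Orion, fin, 16, Vega), (26, Orion, fin, 26, Orion), (26, Orion, fin, 35, Gamma), (29, Beta, k2, 20, Lyra), (29, Beta, k2, 29, Beta), (29, Beta, k2, 3, Delta), (29, Beta, k2, 40, Vega), (3, Delta, k2, 20, Lyra), (3, Delta, k2, 29, Beta), (3, Delta, k2, 3, Delta), (3, Delta, k2, 40, Vega), (35, Gamma, fin, 11, Omega), (35, Gamma, fin, 16, Vega), (35, Gamma, fin, 26, Orion), (35, Gamma, fin, 35, Gamma), (40, Vega, k2, 20, Lyra), (40, Vega, k2, 29, Beta), (40, Vega, k2, 3, Delta), (40, Vega, k2, 40, Vega)}
Filtering on sid > sid2 leaves {(16, Vega, fin, 11, Omega), (20, Lyra, k2, 3, Delta), (26, Orion, fin, 11, Omega), (26, Orion, fin, 16, Vega), (29, Beta, k2, 20, Lyra), (29, Beta, k2, 3, Delta), (35, Gamma, fin, 11, Omega), (35, Gamma, fin, 16, Vega), (35, Gamma, fin, 26, Orion), (40, Vega, k2, 20, Lyra), (40, Vega, k2, 29, Beta), (40, Vega, k2, 3, Delta)}.
π[title, sid2]: project onto (title, sid2) → {(Beta, 20), (Beta, 3), (Gamma, 11), (Gamma, 16), (Gamma, 26), (Lyra, 3), (Orion, 11), (Orion, 16), (Vega, 11), (Vega, 20), (Vega, 29), (Vega, 3)}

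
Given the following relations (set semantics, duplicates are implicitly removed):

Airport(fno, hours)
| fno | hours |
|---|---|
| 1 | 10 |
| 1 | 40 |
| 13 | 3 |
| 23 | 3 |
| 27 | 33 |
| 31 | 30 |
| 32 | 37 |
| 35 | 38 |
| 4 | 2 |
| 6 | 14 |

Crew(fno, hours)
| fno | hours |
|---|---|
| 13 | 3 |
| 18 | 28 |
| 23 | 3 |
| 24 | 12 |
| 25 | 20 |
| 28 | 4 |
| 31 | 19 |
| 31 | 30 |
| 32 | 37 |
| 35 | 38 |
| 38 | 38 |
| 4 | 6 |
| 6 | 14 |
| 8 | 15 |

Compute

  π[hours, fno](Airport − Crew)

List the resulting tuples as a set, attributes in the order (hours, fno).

Difference: {(1, 10), (1, 40), (13, 3), (23, 3), (27, 33), (31, 30), (32, 37), (35, 38), (4, 2), (6, 14)} with {(13, 3), (18, 28), (23, 3), (24, 12), (25, 20), (28, 4), (31, 19), (31, 30), (32, 37), (35, 38), (38, 38), (4, 6), (6, 14), (8, 15)} → {(1, 10), (1, 40), (27, 33), (4, 2)}
Keep only column(s) hours, fno: {(10, 1), (2, 4), (33, 27), (40, 1)}

{(10, 1), (2, 4), (33, 27), (40, 1)}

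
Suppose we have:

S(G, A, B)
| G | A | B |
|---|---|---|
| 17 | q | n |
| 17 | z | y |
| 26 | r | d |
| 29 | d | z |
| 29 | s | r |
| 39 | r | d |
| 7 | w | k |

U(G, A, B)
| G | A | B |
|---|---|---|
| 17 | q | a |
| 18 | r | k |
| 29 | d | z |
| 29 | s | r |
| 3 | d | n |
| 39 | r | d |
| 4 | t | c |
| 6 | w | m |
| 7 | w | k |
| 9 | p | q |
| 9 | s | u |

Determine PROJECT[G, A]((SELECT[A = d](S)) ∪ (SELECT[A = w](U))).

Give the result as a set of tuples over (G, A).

Apply σ_{A = d}; surviving tuples: {(29, d, z)}
Apply σ_{A = w}; surviving tuples: {(6, w, m), (7, w, k)}
Taking the union: {(29, d, z), (6, w, m), (7, w, k)}
π[G, A]: project onto (G, A) → {(29, d), (6, w), (7, w)}

{(29, d), (6, w), (7, w)}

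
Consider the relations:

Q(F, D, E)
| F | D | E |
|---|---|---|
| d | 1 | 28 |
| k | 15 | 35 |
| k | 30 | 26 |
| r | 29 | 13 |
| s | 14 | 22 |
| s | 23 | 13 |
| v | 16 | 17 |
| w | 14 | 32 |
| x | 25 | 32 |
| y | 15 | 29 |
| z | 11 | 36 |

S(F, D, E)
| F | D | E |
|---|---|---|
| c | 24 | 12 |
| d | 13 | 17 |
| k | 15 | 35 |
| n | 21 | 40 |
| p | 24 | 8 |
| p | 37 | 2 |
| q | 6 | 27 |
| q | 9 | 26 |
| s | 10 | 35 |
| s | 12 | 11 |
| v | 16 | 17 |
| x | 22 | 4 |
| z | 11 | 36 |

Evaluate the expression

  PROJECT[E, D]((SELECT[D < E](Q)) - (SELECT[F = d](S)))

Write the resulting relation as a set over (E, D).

Selection D < E: {(d, 1, 28), (k, 15, 35), (s, 14, 22), (v, 16, 17), (w, 14, 32), (x, 25, 32), (y, 15, 29), (z, 11, 36)}
Selection F = d: {(d, 13, 17)}
Taking the difference: {(d, 1, 28), (k, 15, 35), (s, 14, 22), (v, 16, 17), (w, 14, 32), (x, 25, 32), (y, 15, 29), (z, 11, 36)}
π[E, D]: project onto (E, D) → {(17, 16), (22, 14), (28, 1), (29, 15), (32, 14), (32, 25), (35, 15), (36, 11)}

{(17, 16), (22, 14), (28, 1), (29, 15), (32, 14), (32, 25), (35, 15), (36, 11)}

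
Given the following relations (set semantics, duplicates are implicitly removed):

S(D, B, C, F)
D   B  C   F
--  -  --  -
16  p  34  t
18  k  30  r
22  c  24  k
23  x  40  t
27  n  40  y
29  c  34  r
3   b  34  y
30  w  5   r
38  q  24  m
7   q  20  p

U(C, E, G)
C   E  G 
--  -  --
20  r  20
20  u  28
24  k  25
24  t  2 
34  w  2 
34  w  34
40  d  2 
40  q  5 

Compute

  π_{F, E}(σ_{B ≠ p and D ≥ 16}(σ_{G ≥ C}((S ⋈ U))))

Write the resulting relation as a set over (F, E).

S ⋈ U (natural join on C): {(16, p, 34, t, w, 2), (16, p, 34, t, w, 34), (22, c, 24, k, k, 25), (22, c, 24, k, t, 2), (23, x, 40, t, d, 2), (23, x, 40, t, q, 5), (27, n, 40, y, d, 2), (27, n, 40, y, q, 5), (29, c, 34, r, w, 2), (29, c, 34, r, w, 34), (3, b, 34, y, w, 2), (3, b, 34, y, w, 34), (38, q, 24, m, k, 25), (38, q, 24, m, t, 2), (7, q, 20, p, r, 20), (7, q, 20, p, u, 28)}
σ[G ≥ C]: keep tuples satisfying G ≥ C → {(16, p, 34, t, w, 34), (22, c, 24, k, k, 25), (29, c, 34, r, w, 34), (3, b, 34, y, w, 34), (38, q, 24, m, k, 25), (7, q, 20, p, r, 20), (7, q, 20, p, u, 28)}
σ[B ≠ p and D ≥ 16]: keep tuples satisfying B ≠ p and D ≥ 16 → {(22, c, 24, k, k, 25), (29, c, 34, r, w, 34), (38, q, 24, m, k, 25)}
π_{F, E} gives {(k, k), (m, k), (r, w)}.

{(k, k), (m, k), (r, w)}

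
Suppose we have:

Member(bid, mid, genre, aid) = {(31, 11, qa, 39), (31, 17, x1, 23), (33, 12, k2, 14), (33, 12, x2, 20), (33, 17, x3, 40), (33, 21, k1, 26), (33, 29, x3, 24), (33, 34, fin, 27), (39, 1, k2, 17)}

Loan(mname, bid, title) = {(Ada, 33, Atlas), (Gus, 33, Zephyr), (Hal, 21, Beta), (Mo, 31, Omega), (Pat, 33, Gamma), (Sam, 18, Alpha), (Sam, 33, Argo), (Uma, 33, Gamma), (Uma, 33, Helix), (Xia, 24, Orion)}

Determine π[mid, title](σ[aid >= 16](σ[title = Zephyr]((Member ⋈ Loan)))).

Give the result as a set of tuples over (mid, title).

Member ⋈ Loan (natural join on bid): {(31, 11, qa, 39, Mo, Omega), (31, 17, x1, 23, Mo, Omega), (33, 12, k2, 14, Ada, Atlas), (33, 12, k2, 14, Gus, Zephyr), (33, 12, k2, 14, Pat, Gamma), (33, 12, k2, 14, Sam, Argo), (33, 12, k2, 14, Uma, Gamma), (33, 12, k2, 14, Uma, Helix), (33, 12, x2, 20, Ada, Atlas), (33, 12, x2, 20, Gus, Zephyr), (33, 12, x2, 20, Pat, Gamma), (33, 12, x2, 20, Sam, Argo), (33, 12, x2, 20, Uma, Gamma), (33, 12, x2, 20, Uma, Helix), (33, 17, x3, 40, Ada, Atlas), (33, 17, x3, 40, Gus, Zephyr), (33, 17, x3, 40, Pat, Gamma), (33, 17, x3, 40, Sam, Argo), (33, 17, x3, 40, Uma, Gamma), (33, 17, x3, 40, Uma, Helix), (33, 21, k1, 26, Ada, Atlas), (33, 21, k1, 26, Gus, Zephyr), (33, 21, k1, 26, Pat, Gamma), (33, 21, k1, 26, Sam, Argo), (33, 21, k1, 26, Uma, Gamma), (33, 21, k1, 26, Uma, Helix), (33, 29, x3, 24, Ada, Atlas), (33, 29, x3, 24, Gus, Zephyr), (33, 29, x3, 24, Pat, Gamma), (33, 29, x3, 24, Sam, Argo), (33, 29, x3, 24, Uma, Gamma), (33, 29, x3, 24, Uma, Helix), (33, 34, fin, 27, Ada, Atlas), (33, 34, fin, 27, Gus, Zephyr), (33, 34, fin, 27, Pat, Gamma), (33, 34, fin, 27, Sam, Argo), (33, 34, fin, 27, Uma, Gamma), (33, 34, fin, 27, Uma, Helix)}
σ[title = Zephyr]: keep tuples satisfying title = Zephyr → {(33, 12, k2, 14, Gus, Zephyr), (33, 12, x2, 20, Gus, Zephyr), (33, 17, x3, 40, Gus, Zephyr), (33, 21, k1, 26, Gus, Zephyr), (33, 29, x3, 24, Gus, Zephyr), (33, 34, fin, 27, Gus, Zephyr)}
σ[aid >= 16]: keep tuples satisfying aid >= 16 → {(33, 12, x2, 20, Gus, Zephyr), (33, 17, x3, 40, Gus, Zephyr), (33, 21, k1, 26, Gus, Zephyr), (33, 29, x3, 24, Gus, Zephyr), (33, 34, fin, 27, Gus, Zephyr)}
Projecting to mid, title: {(12, Zephyr), (17, Zephyr), (21, Zephyr), (29, Zephyr), (34, Zephyr)}

{(12, Zephyr), (17, Zephyr), (21, Zephyr), (29, Zephyr), (34, Zephyr)}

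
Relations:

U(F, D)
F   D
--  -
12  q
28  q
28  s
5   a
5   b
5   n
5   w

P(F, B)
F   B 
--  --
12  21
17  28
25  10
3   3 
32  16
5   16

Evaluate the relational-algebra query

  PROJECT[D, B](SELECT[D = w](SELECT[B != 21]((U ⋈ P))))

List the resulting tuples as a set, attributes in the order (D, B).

{(w, 16)}

U ⋈ P (natural join on F): {(12, q, 21), (5, a, 16), (5, b, 16), (5, n, 16), (5, w, 16)}
Selection B != 21: {(5, a, 16), (5, b, 16), (5, n, 16), (5, w, 16)}
Selection D = w: {(5, w, 16)}
Keep only column(s) D, B: {(w, 16)}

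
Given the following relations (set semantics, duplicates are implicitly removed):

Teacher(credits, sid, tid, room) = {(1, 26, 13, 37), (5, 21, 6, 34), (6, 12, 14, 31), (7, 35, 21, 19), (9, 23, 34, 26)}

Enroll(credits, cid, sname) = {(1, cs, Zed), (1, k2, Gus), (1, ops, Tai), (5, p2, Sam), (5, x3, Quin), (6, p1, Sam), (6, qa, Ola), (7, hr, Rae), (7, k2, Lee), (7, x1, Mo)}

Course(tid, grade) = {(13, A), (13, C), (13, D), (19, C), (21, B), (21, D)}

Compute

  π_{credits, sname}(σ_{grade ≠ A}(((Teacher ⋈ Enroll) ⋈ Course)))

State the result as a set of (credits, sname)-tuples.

Natural join on credits: {(1, 26, 13, 37, cs, Zed), (1, 26, 13, 37, k2, Gus), (1, 26, 13, 37, ops, Tai), (5, 21, 6, 34, p2, Sam), (5, 21, 6, 34, x3, Quin), (6, 12, 14, 31, p1, Sam), (6, 12, 14, 31, qa, Ola), (7, 35, 21, 19, hr, Rae), (7, 35, 21, 19, k2, Lee), (7, 35, 21, 19, x1, Mo)}
Natural join on tid: {(1, 26, 13, 37, cs, Zed, A), (1, 26, 13, 37, cs, Zed, C), (1, 26, 13, 37, cs, Zed, D), (1, 26, 13, 37, k2, Gus, A), (1, 26, 13, 37, k2, Gus, C), (1, 26, 13, 37, k2, Gus, D), (1, 26, 13, 37, ops, Tai, A), (1, 26, 13, 37, ops, Tai, C), (1, 26, 13, 37, ops, Tai, D), (7, 35, 21, 19, hr, Rae, B), (7, 35, 21, 19, hr, Rae, D), (7, 35, 21, 19, k2, Lee, B), (7, 35, 21, 19, k2, Lee, D), (7, 35, 21, 19, x1, Mo, B), (7, 35, 21, 19, x1, Mo, D)}
Filtering on grade ≠ A leaves {(1, 26, 13, 37, cs, Zed, C), (1, 26, 13, 37, cs, Zed, D), (1, 26, 13, 37, k2, Gus, C), (1, 26, 13, 37, k2, Gus, D), (1, 26, 13, 37, ops, Tai, C), (1, 26, 13, 37, ops, Tai, D), (7, 35, 21, 19, hr, Rae, B), (7, 35, 21, 19, hr, Rae, D), (7, 35, 21, 19, k2, Lee, B), (7, 35, 21, 19, k2, Lee, D), (7, 35, 21, 19, x1, Mo, B), (7, 35, 21, 19, x1, Mo, D)}.
π[credits, sname]: project onto (credits, sname) (6 duplicate(s) eliminated) → {(1, Gus), (1, Tai), (1, Zed), (7, Lee), (7, Mo), (7, Rae)}

{(1, Gus), (1, Tai), (1, Zed), (7, Lee), (7, Mo), (7, Rae)}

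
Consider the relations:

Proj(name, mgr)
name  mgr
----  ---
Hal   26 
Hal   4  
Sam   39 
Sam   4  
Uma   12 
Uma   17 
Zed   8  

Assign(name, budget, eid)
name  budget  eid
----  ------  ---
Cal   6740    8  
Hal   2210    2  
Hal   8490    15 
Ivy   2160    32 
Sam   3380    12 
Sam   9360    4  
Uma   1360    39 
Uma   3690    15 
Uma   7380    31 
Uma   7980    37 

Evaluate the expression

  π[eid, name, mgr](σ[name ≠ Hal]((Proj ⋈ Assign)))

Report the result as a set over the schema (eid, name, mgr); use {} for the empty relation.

{(12, Sam, 39), (12, Sam, 4), (15, Uma, 12), (15, Uma, 17), (31, Uma, 12), (31, Uma, 17), (37, Uma, 12), (37, Uma, 17), (39, Uma, 12), (39, Uma, 17), (4, Sam, 39), (4, Sam, 4)}

Joining Proj and Assign on name yields {(Hal, 26, 2210, 2), (Hal, 26, 8490, 15), (Hal, 4, 2210, 2), (Hal, 4, 8490, 15), (Sam, 39, 3380, 12), (Sam, 39, 9360, 4), (Sam, 4, 3380, 12), (Sam, 4, 9360, 4), (Uma, 12, 1360, 39), (Uma, 12, 3690, 15), (Uma, 12, 7380, 31), (Uma, 12, 7980, 37), (Uma, 17, 1360, 39), (Uma, 17, 3690, 15), (Uma, 17, 7380, 31), (Uma, 17, 7980, 37)}.
Selection name ≠ Hal: {(Sam, 39, 3380, 12), (Sam, 39, 9360, 4), (Sam, 4, 3380, 12), (Sam, 4, 9360, 4), (Uma, 12, 1360, 39), (Uma, 12, 3690, 15), (Uma, 12, 7380, 31), (Uma, 12, 7980, 37), (Uma, 17, 1360, 39), (Uma, 17, 3690, 15), (Uma, 17, 7380, 31), (Uma, 17, 7980, 37)}
Projecting to eid, name, mgr: {(12, Sam, 39), (12, Sam, 4), (15, Uma, 12), (15, Uma, 17), (31, Uma, 12), (31, Uma, 17), (37, Uma, 12), (37, Uma, 17), (39, Uma, 12), (39, Uma, 17), (4, Sam, 39), (4, Sam, 4)}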